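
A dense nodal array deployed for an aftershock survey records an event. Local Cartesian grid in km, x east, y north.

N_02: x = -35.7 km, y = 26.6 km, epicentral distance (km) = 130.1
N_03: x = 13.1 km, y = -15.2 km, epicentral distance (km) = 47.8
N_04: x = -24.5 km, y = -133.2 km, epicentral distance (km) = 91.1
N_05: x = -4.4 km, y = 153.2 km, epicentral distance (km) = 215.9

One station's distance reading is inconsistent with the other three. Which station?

N_02

Solve using three stations at a time. Using N_03, N_04, N_05 (subtract circle equations pairwise → linear system) gives (x, y) ≈ (29.7, -60.0).
Distances from that point to each station vs reported:
  N_02: calculated 108.5 vs reported 130.1 → residual 21.6 km
  N_03: calculated 47.7 vs reported 47.8 → residual 0.1 km
  N_04: calculated 91.1 vs reported 91.1 → residual 0.0 km
  N_05: calculated 215.9 vs reported 215.9 → residual 0.0 km
N_03, N_04, N_05 are mutually consistent (residuals ≈ 0); N_02 is off by 21.6 km.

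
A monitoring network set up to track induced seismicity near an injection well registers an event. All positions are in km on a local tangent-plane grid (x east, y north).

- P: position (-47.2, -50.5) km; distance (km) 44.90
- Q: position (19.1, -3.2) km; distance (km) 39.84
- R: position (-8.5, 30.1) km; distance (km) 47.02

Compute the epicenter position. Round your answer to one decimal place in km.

Circle about each station: (x + 47.2)² + (y + 50.5)² = 44.90²; (x − 19.1)² + (y + 3.2)² = 39.84²; (x + 8.5)² + (y − 30.1)² = 47.02².
Subtracting the P equation from the Q and R equations removes the quadratic terms:
132.6 x + 94.6 y = -3974.26
77.4 x + 161.2 y = -3994.70
Solving the 2×2 system: x ≈ -18.7, y ≈ -15.8 km.
Check against P (with the unrounded x, y): √((x + 47.2)²+(y + 50.5)²) = 44.90 ≈ 44.90 km. ✓

-18.7 km east, -15.8 km north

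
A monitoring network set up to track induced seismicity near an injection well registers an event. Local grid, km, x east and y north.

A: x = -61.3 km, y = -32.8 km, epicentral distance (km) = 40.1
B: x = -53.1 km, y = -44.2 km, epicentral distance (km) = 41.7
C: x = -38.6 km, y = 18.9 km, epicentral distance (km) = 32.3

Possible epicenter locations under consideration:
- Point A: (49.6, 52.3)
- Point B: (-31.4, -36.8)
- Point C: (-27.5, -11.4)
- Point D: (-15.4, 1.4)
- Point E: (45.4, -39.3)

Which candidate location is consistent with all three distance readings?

Point C

For each candidate, compare |candidate − station| to the reported distance:
Point A: residuals A 99.7, B 99.2, C 62.0 → max 99.7 km
Point B: residuals A 9.9, B 18.8, C 23.9 → max 23.9 km
Point C: residuals A 0.1, B 0.1, C 0.0 → max 0.1 km
Point D: residuals A 17.1, B 17.5, C 3.2 → max 17.5 km
Point E: residuals A 66.8, B 56.9, C 69.9 → max 69.9 km
Only Point C has all residuals ≈ 0.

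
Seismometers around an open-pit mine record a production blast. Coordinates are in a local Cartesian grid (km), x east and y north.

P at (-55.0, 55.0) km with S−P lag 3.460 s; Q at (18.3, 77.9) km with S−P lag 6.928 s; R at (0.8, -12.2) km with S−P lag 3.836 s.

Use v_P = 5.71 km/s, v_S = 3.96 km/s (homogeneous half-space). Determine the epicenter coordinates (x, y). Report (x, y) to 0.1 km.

(-42.4, 12.1)

Distance from S−P lag: d = Δt · v_P v_S / (v_P − v_S) = Δt · (5.71·3.96)/(5.71−3.96) ≈ 12.9209·Δt.
So d_P = 44.71, d_Q = 89.52, d_R = 49.56 km.
Circle about each station: (x + 55.0)² + (y − 55.0)² = 44.71²; (x − 18.3)² + (y − 77.9)² = 89.52²; (x − 0.8)² + (y + 12.2)² = 49.56².
Subtracting pairs of circle equations eliminates x²+y² and gives linear equations (the radical axes):
146.6 x + 45.8 y = -5661.55
111.6 x − 134.4 y = -6357.73
Solving the 2×2 system: x ≈ -42.4, y ≈ 12.1 km.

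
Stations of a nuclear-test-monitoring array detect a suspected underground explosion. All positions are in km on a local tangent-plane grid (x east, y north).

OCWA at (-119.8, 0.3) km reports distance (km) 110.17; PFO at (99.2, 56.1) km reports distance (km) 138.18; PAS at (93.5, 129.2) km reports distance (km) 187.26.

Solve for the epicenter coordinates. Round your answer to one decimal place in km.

Circle about each station: (x + 119.8)² + (y − 0.3)² = 110.17²; (x − 99.2)² + (y − 56.1)² = 138.18²; (x − 93.5)² + (y − 129.2)² = 187.26².
Subtracting pairs of circle equations eliminates x²+y² and gives linear equations (the radical axes):
438.0 x + 111.6 y = -8320.56
426.6 x + 257.8 y = -11846.12
Solving the 2×2 system: x ≈ -12.6, y ≈ -25.1 km.
Check against OCWA (with the unrounded x, y): √((x + 119.8)²+(y − 0.3)²) = 110.17 ≈ 110.17 km. ✓

-12.6 km east, -25.1 km north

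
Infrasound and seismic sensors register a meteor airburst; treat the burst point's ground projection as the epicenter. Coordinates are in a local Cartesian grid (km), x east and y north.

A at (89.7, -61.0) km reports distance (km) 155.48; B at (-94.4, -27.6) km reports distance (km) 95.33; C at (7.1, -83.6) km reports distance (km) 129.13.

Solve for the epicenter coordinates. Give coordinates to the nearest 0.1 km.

(-27.9, 40.7)

Circle about each station: (x − 89.7)² + (y + 61.0)² = 155.48²; (x + 94.4)² + (y + 27.6)² = 95.33²; (x − 7.1)² + (y + 83.6)² = 129.13².
Subtracting the A equation from the B and C equations removes the quadratic terms:
-368.2 x + 66.8 y = 12992.25
-165.2 x − 45.2 y = 2771.75
Solving the 2×2 system: x ≈ -27.9, y ≈ 40.7 km.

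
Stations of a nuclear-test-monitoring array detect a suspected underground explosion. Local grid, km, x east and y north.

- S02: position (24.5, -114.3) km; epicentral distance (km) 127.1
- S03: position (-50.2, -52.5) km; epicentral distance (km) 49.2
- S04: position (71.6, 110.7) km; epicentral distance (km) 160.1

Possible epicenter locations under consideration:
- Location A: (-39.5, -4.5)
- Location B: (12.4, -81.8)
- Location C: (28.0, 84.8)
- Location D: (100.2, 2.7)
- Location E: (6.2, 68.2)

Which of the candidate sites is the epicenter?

Location A

For each candidate, compare |candidate − station| to the reported distance:
Location A: residuals S02 0.0, S03 0.0, S04 0.1 → max 0.1 km
Location B: residuals S02 92.4, S03 19.9, S04 41.3 → max 92.4 km
Location C: residuals S02 72.0, S03 108.8, S04 109.4 → max 109.4 km
Location D: residuals S02 12.3, S03 111.0, S04 48.4 → max 111.0 km
Location E: residuals S02 56.3, S03 84.0, S04 82.1 → max 84.0 km
Only Location A has all residuals ≈ 0.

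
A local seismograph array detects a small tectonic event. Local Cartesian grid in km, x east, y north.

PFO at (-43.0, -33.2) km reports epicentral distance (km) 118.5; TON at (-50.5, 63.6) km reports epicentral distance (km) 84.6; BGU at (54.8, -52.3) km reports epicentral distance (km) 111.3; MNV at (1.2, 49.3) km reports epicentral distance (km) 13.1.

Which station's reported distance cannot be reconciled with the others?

MNV

Solve using three stations at a time. Using PFO, TON, BGU (subtract circle equations pairwise → linear system) gives (x, y) ≈ (33.8, 57.0).
Distances from that point to each station vs reported:
  PFO: calculated 118.5 vs reported 118.5 → residual 0.0 km
  TON: calculated 84.6 vs reported 84.6 → residual 0.0 km
  BGU: calculated 111.3 vs reported 111.3 → residual 0.0 km
  MNV: calculated 33.5 vs reported 13.1 → residual 20.4 km
PFO, TON, BGU are mutually consistent (residuals ≈ 0); MNV is off by 20.4 km.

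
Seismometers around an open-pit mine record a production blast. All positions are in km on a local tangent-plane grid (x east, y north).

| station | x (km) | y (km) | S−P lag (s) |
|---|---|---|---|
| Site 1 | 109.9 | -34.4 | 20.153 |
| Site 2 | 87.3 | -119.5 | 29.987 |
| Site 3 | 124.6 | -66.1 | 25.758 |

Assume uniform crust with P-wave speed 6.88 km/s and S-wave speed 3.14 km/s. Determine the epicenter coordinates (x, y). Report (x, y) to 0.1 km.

20.7 km east, 40.4 km north

Distance from S−P lag: d = Δt · v_P v_S / (v_P − v_S) = Δt · (6.88·3.14)/(6.88−3.14) ≈ 5.7763·Δt.
So d_Site 1 = 116.41, d_Site 2 = 173.21, d_Site 3 = 148.78 km.
Circle about each station: (x − 109.9)² + (y + 34.4)² = 116.41²; (x − 87.3)² + (y + 119.5)² = 173.21²; (x − 124.6)² + (y + 66.1)² = 148.78².
Subtracting the Site 1 equation from the Site 2 and Site 3 equations removes the quadratic terms:
-45.2 x − 170.2 y = -7810.25
29.4 x − 63.4 y = -1951.20
Solving the 2×2 system: x ≈ 20.7, y ≈ 40.4 km.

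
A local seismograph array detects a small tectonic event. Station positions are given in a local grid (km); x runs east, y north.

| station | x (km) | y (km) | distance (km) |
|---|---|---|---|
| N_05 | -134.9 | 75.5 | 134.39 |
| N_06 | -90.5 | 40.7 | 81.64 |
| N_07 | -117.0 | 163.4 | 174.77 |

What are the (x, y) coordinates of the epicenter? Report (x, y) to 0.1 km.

x ≈ -10.4 km, y ≈ 24.9 km

Circle about each station: (x + 134.9)² + (y − 75.5)² = 134.39²; (x + 90.5)² + (y − 40.7)² = 81.64²; (x + 117.0)² + (y − 163.4)² = 174.77².
Subtracting pairs of circle equations eliminates x²+y² and gives linear equations (the radical axes):
88.8 x − 69.6 y = -2655.94
35.8 x + 175.8 y = 4006.42
Solving the 2×2 system: x ≈ -10.4, y ≈ 24.9 km.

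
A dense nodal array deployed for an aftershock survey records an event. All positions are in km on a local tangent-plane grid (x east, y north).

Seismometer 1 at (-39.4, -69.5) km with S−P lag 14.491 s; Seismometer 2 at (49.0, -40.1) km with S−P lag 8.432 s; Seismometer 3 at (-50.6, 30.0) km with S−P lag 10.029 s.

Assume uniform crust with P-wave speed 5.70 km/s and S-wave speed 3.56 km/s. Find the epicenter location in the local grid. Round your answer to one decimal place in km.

Distance from S−P lag: d = Δt · v_P v_S / (v_P − v_S) = Δt · (5.70·3.56)/(5.70−3.56) ≈ 9.4822·Δt.
So d_Seismometer 1 = 137.41, d_Seismometer 2 = 79.95, d_Seismometer 3 = 95.10 km.
Circle about each station: (x + 39.4)² + (y + 69.5)² = 137.41²; (x − 49.0)² + (y + 40.1)² = 79.95²; (x + 50.6)² + (y − 30.0)² = 95.10².
Subtracting pairs of circle equations eliminates x²+y² and gives linear equations (the radical axes):
176.8 x + 58.8 y = 10115.91
-22.4 x + 199.0 y = 6915.25
Solving the 2×2 system: x ≈ 44.0, y ≈ 39.7 km.

(44.0, 39.7)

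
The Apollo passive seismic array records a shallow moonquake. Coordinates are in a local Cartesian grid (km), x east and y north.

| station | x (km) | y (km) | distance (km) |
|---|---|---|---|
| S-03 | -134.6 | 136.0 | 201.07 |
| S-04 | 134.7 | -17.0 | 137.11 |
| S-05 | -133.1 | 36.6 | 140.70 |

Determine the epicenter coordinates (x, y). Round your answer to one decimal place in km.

x ≈ -2.4 km, y ≈ -15.5 km

Circle about each station: (x + 134.6)² + (y − 136.0)² = 201.07²; (x − 134.7)² + (y + 17.0)² = 137.11²; (x + 133.1)² + (y − 36.6)² = 140.70².
Subtracting the S-03 equation from the S-04 and S-05 equations removes the quadratic terms:
538.6 x − 306.0 y = 3449.92
3.0 x − 198.8 y = 3074.66
Solving the 2×2 system: x ≈ -2.4, y ≈ -15.5 km.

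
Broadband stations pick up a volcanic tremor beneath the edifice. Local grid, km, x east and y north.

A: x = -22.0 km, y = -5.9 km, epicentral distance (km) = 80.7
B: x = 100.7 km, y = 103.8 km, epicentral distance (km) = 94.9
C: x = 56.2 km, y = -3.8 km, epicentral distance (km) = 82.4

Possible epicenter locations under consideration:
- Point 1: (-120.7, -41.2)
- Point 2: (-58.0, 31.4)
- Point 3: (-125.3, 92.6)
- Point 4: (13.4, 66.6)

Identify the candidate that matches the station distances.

Point 4

For each candidate, compare |candidate − station| to the reported distance:
Point 1: residuals A 24.1, B 169.8, C 98.4 → max 169.8 km
Point 2: residuals A 28.9, B 79.5, C 37.1 → max 79.5 km
Point 3: residuals A 62.0, B 131.4, C 123.1 → max 131.4 km
Point 4: residuals A 0.0, B 0.0, C 0.0 → max 0.0 km
Only Point 4 has all residuals ≈ 0.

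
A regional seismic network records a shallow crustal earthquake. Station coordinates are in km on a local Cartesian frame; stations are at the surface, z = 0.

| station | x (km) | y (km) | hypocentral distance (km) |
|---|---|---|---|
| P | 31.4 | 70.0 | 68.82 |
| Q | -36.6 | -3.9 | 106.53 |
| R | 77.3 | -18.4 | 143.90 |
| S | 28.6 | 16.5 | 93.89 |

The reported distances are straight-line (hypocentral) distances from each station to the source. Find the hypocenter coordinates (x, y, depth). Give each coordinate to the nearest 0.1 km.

(-8.7, 83.4, 54.3)

Each station gives a sphere (x−x_i)² + (y−y_i)² + z² = d_i² (stations at z=0).
Subtracting the P sphere from Q and R: z² cancels, leaving linear equations in x and y:
-136.0 x − 147.8 y = -11143.64
91.8 x − 176.8 y = -15543.13
Solving: x ≈ -8.696, y ≈ 83.398 km (keep extra digits for the depth step; rounded: -8.7, 83.4).
Then from the P sphere: z² = 68.82² − (x − 31.4)² − (y − 70.0)² with x = -8.696, y = 83.398, so z ≈ 54.305 ≈ 54.3 km.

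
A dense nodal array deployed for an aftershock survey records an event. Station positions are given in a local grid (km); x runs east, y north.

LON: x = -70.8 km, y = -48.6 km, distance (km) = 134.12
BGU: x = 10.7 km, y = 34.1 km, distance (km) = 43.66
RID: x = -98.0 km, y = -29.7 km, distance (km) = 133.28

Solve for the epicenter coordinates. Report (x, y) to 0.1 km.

Circle about each station: (x + 70.8)² + (y + 48.6)² = 134.12²; (x − 10.7)² + (y − 34.1)² = 43.66²; (x + 98.0)² + (y + 29.7)² = 133.28².
Subtracting the LON equation from the BGU and RID equations removes the quadratic terms:
163.0 x + 165.4 y = 9984.68
-54.4 x + 37.8 y = 3336.11
Solving the 2×2 system: x ≈ -11.5, y ≈ 71.7 km.

(-11.5, 71.7)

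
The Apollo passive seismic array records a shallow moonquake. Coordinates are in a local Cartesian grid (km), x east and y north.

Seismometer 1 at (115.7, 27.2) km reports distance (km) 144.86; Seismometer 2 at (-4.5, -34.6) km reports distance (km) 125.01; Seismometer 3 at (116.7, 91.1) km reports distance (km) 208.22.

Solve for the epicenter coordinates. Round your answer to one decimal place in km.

Circle about each station: (x − 115.7)² + (y − 27.2)² = 144.86²; (x + 4.5)² + (y + 34.6)² = 125.01²; (x − 116.7)² + (y − 91.1)² = 208.22².
Subtracting pairs of circle equations eliminates x²+y² and gives linear equations (the radical axes):
-240.4 x − 123.6 y = -7552.00
2.0 x + 127.8 y = -14579.38
Solving the 2×2 system: x ≈ 90.8, y ≈ -115.5 km.

90.8 km east, -115.5 km north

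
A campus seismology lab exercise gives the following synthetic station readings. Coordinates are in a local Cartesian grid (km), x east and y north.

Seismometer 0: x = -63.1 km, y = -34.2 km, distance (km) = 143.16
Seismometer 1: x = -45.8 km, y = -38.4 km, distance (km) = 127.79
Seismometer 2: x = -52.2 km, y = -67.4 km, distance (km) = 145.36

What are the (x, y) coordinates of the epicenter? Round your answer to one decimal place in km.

Circle about each station: (x + 63.1)² + (y + 34.2)² = 143.16²; (x + 45.8)² + (y + 38.4)² = 127.79²; (x + 52.2)² + (y + 67.4)² = 145.36².
Subtracting the Seismometer 0 equation from the Seismometer 1 and Seismometer 2 equations removes the quadratic terms:
34.6 x − 8.4 y = 2585.45
21.8 x − 66.4 y = 1481.61
Solving the 2×2 system: x ≈ 75.3, y ≈ 2.4 km.

(75.3, 2.4)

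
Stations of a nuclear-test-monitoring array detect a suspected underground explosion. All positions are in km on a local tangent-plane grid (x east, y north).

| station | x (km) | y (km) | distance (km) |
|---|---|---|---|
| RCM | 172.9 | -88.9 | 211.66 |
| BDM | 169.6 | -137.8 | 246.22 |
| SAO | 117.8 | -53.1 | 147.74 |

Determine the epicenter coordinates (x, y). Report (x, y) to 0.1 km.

x ≈ 21.1 km, y ≈ 58.6 km

Circle about each station: (x − 172.9)² + (y + 88.9)² = 211.66²; (x − 169.6)² + (y + 137.8)² = 246.22²; (x − 117.8)² + (y + 53.1)² = 147.74².
Subtracting pairs of circle equations eliminates x²+y² and gives linear equations (the radical axes):
-6.6 x − 97.8 y = -5868.95
-110.2 x + 71.6 y = 1871.68
Solving the 2×2 system: x ≈ 21.1, y ≈ 58.6 km.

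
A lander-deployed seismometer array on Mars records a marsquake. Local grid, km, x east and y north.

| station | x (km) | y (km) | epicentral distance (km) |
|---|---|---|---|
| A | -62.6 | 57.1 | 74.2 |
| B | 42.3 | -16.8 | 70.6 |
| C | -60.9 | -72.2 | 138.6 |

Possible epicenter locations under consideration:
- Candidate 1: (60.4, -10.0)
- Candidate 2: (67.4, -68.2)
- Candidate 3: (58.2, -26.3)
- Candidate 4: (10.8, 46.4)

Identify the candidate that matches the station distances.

Candidate 4

For each candidate, compare |candidate − station| to the reported distance:
Candidate 1: residuals A 65.9, B 51.3, C 2.3 → max 65.9 km
Candidate 2: residuals A 106.4, B 13.4, C 10.2 → max 106.4 km
Candidate 3: residuals A 72.6, B 52.1, C 11.0 → max 72.6 km
Candidate 4: residuals A 0.0, B 0.0, C 0.0 → max 0.0 km
Only Candidate 4 has all residuals ≈ 0.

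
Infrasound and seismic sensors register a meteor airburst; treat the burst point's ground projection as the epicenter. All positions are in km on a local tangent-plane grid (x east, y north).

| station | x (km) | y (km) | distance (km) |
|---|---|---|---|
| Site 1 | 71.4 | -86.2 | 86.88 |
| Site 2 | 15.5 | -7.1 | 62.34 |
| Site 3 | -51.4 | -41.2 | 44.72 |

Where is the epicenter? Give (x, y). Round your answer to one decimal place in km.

x ≈ -12.3 km, y ≈ -62.9 km

Circle about each station: (x − 71.4)² + (y + 86.2)² = 86.88²; (x − 15.5)² + (y + 7.1)² = 62.34²; (x + 51.4)² + (y + 41.2)² = 44.72².
Subtracting the Site 1 equation from the Site 2 and Site 3 equations removes the quadratic terms:
-111.8 x + 158.2 y = -8575.88
-245.6 x + 90.0 y = -2640.74
Solving the 2×2 system: x ≈ -12.3, y ≈ -62.9 km.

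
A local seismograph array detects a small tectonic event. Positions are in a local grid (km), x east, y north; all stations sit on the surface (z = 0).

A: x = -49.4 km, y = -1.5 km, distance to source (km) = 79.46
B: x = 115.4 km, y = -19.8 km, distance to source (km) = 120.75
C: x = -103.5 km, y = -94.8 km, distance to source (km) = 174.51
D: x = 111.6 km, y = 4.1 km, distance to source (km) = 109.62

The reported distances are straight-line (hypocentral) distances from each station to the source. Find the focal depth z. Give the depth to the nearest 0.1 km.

Each station gives a sphere (x−x_i)² + (y−y_i)² + z² = d_i² (stations at z=0).
Subtracting the A sphere from B and C: z² cancels, leaving linear equations in x and y:
329.6 x − 36.6 y = 2999.92
-108.2 x − 186.6 y = -6883.17
Solving: x ≈ 12.399, y ≈ 29.697 km (keep extra digits for the depth step; rounded: 12.4, 29.7).
Then from the A sphere: z² = 79.46² − (x + 49.4)² − (y + 1.5)² with x = 12.399, y = 29.697, so z ≈ 39.007 ≈ 39.0 km.
Check against D (with the unrounded solution): distance 109.62 ≈ 109.62 km. ✓

z ≈ 39.0 km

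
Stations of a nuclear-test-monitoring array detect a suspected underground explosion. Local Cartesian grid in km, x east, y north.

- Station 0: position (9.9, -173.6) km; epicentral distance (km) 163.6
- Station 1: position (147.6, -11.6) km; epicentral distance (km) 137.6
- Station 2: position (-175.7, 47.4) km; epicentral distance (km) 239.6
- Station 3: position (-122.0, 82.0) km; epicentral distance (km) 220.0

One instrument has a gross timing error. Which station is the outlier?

Station 0

Solve using three stations at a time. Using Station 1, Station 2, Station 3 (subtract circle equations pairwise → linear system) gives (x, y) ≈ (27.7, -79.2).
Distances from that point to each station vs reported:
  Station 0: calculated 96.1 vs reported 163.6 → residual 67.5 km
  Station 1: calculated 137.6 vs reported 137.6 → residual 0.0 km
  Station 2: calculated 239.6 vs reported 239.6 → residual 0.0 km
  Station 3: calculated 220.0 vs reported 220.0 → residual 0.0 km
Station 1, Station 2, Station 3 are mutually consistent (residuals ≈ 0); Station 0 is off by 67.5 km.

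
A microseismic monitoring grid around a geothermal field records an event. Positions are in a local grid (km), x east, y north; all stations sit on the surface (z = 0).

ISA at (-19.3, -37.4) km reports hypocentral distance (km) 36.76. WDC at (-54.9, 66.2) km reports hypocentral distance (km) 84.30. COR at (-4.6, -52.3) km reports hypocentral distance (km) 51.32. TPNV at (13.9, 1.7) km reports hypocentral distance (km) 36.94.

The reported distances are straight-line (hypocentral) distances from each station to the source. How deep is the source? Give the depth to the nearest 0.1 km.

depth ≈ 19.4 km

Each station gives a sphere (x−x_i)² + (y−y_i)² + z² = d_i² (stations at z=0).
Subtracting the ISA sphere from WDC and COR: z² cancels, leaving linear equations in x and y:
-71.2 x + 207.2 y = -129.99
29.4 x − 29.8 y = -297.24
Solving: x ≈ -16.490, y ≈ -6.294 km (keep extra digits for the depth step; rounded: -16.5, -6.3).
Then from the ISA sphere: z² = 36.76² − (x + 19.3)² − (y + 37.4)² with x = -16.490, y = -6.294, so z ≈ 19.386 ≈ 19.4 km.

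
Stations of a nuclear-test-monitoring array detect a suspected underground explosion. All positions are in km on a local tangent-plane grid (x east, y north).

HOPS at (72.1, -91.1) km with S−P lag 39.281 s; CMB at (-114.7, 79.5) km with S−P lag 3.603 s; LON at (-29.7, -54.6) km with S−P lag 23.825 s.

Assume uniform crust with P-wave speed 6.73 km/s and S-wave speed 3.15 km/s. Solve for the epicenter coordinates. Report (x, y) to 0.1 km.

(-95.5, 70.2)

Distance from S−P lag: d = Δt · v_P v_S / (v_P − v_S) = Δt · (6.73·3.15)/(6.73−3.15) ≈ 5.9216·Δt.
So d_HOPS = 232.61, d_CMB = 21.34, d_LON = 141.08 km.
Circle about each station: (x − 72.1)² + (y + 91.1)² = 232.61²; (x + 114.7)² + (y − 79.5)² = 21.34²; (x + 29.7)² + (y + 54.6)² = 141.08².
Subtracting the HOPS equation from the CMB and LON equations removes the quadratic terms:
-373.6 x + 341.2 y = 59630.74
-203.6 x + 73.0 y = 24569.48
Solving the 2×2 system: x ≈ -95.5, y ≈ 70.2 km.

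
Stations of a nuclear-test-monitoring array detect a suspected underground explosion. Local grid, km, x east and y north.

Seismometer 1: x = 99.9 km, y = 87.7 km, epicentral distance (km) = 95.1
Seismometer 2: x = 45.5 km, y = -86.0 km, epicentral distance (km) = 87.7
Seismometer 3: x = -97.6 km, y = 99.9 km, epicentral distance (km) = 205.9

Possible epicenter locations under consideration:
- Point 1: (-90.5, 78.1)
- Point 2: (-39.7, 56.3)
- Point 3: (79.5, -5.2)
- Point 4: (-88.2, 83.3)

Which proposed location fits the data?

For each candidate, compare |candidate − station| to the reported distance:
Point 1: residuals Seismometer 1 95.5, Seismometer 2 125.4, Seismometer 3 183.0 → max 183.0 km
Point 2: residuals Seismometer 1 48.0, Seismometer 2 78.2, Seismometer 3 133.4 → max 133.4 km
Point 3: residuals Seismometer 1 0.0, Seismometer 2 0.0, Seismometer 3 0.0 → max 0.0 km
Point 4: residuals Seismometer 1 93.1, Seismometer 2 128.0, Seismometer 3 186.8 → max 186.8 km
Only Point 3 has all residuals ≈ 0.

Point 3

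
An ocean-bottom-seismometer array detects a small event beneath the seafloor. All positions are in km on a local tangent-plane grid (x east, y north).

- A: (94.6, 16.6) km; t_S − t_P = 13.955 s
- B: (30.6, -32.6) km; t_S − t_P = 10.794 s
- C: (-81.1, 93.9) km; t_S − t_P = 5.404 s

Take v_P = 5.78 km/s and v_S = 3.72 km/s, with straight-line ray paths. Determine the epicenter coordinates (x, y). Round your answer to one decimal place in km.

x ≈ -47.5 km, y ≈ 48.6 km

Distance from S−P lag: d = Δt · v_P v_S / (v_P − v_S) = Δt · (5.78·3.72)/(5.78−3.72) ≈ 10.4377·Δt.
So d_A = 145.66, d_B = 112.66, d_C = 56.41 km.
Circle about each station: (x − 94.6)² + (y − 16.6)² = 145.66²; (x − 30.6)² + (y + 32.6)² = 112.66²; (x + 81.1)² + (y − 93.9)² = 56.41².
Subtracting the A equation from the B and C equations removes the quadratic terms:
-128.0 x − 98.4 y = 1298.96
-351.4 x + 154.6 y = 24204.45
Solving the 2×2 system: x ≈ -47.5, y ≈ 48.6 km.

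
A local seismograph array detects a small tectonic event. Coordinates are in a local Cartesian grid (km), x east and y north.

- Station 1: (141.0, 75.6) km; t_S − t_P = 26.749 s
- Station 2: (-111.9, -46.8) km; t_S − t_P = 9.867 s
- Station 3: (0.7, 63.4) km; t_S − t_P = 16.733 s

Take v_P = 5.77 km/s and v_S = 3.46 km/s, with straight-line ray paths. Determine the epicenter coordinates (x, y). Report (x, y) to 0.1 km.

x ≈ -32.3 km, y ≈ -77.4 km

Distance from S−P lag: d = Δt · v_P v_S / (v_P − v_S) = Δt · (5.77·3.46)/(5.77−3.46) ≈ 8.6425·Δt.
So d_Station 1 = 231.18, d_Station 2 = 85.28, d_Station 3 = 144.62 km.
Circle about each station: (x − 141.0)² + (y − 75.6)² = 231.18²; (x + 111.9)² + (y + 46.8)² = 85.28²; (x − 0.7)² + (y − 63.4)² = 144.62².
Subtracting the Station 1 equation from the Station 2 and Station 3 equations removes the quadratic terms:
-505.8 x − 244.8 y = 35287.00
-280.6 x − 24.4 y = 10952.94
Solving the 2×2 system: x ≈ -32.3, y ≈ -77.4 km.
Check against Station 1 (with the unrounded x, y): √((x − 141.0)²+(y − 75.6)²) = 231.18 ≈ 231.18 km. ✓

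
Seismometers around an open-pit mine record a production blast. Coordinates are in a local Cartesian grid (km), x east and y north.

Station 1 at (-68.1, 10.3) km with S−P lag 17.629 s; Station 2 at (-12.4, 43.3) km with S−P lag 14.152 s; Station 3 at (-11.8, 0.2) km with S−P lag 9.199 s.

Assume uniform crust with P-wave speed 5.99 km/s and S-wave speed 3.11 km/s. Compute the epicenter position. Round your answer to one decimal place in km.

Distance from S−P lag: d = Δt · v_P v_S / (v_P − v_S) = Δt · (5.99·3.11)/(5.99−3.11) ≈ 6.4684·Δt.
So d_Station 1 = 114.03, d_Station 2 = 91.54, d_Station 3 = 59.50 km.
Circle about each station: (x + 68.1)² + (y − 10.3)² = 114.03²; (x + 12.4)² + (y − 43.3)² = 91.54²; (x + 11.8)² + (y − 0.2)² = 59.50².
Subtracting the Station 1 equation from the Station 2 and Station 3 equations removes the quadratic terms:
111.4 x + 66.0 y = 1908.22
112.6 x − 20.2 y = 4858.17
Solving the 2×2 system: x ≈ 37.1, y ≈ -33.7 km.
Check against Station 1 (with the unrounded x, y): √((x + 68.1)²+(y − 10.3)²) = 114.03 ≈ 114.03 km. ✓

x ≈ 37.1 km, y ≈ -33.7 km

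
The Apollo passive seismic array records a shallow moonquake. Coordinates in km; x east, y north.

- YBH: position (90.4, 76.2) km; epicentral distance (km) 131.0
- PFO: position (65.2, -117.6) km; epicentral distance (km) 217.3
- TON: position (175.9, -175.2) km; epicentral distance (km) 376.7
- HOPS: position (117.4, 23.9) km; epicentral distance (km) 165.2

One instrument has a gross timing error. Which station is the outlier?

TON

Solve using three stations at a time. Using YBH, PFO, HOPS (subtract circle equations pairwise → linear system) gives (x, y) ≈ (-40.7, 72.3).
Distances from that point to each station vs reported:
  YBH: calculated 131.1 vs reported 131.0 → residual 0.1 km
  PFO: calculated 217.4 vs reported 217.3 → residual 0.1 km
  TON: calculated 328.8 vs reported 376.7 → residual 47.9 km
  HOPS: calculated 165.3 vs reported 165.2 → residual 0.1 km
YBH, PFO, HOPS are mutually consistent (residuals ≈ 0); TON is off by 47.9 km.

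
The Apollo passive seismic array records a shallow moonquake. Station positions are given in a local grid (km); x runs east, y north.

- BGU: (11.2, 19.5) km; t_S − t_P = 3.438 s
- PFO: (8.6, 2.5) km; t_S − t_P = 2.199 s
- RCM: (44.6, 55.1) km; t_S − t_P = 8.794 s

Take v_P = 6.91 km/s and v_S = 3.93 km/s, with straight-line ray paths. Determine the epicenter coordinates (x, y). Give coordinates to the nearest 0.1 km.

x ≈ -10.7 km, y ≈ -2.9 km

Distance from S−P lag: d = Δt · v_P v_S / (v_P − v_S) = Δt · (6.91·3.93)/(6.91−3.93) ≈ 9.1129·Δt.
So d_BGU = 31.33, d_PFO = 20.04, d_RCM = 80.14 km.
Circle about each station: (x − 11.2)² + (y − 19.5)² = 31.33²; (x − 8.6)² + (y − 2.5)² = 20.04²; (x − 44.6)² + (y − 55.1)² = 80.14².
Subtracting pairs of circle equations eliminates x²+y² and gives linear equations (the radical axes):
-5.2 x − 34.0 y = 154.49
66.8 x + 71.2 y = -921.37
Solving the 2×2 system: x ≈ -10.7, y ≈ -2.9 km.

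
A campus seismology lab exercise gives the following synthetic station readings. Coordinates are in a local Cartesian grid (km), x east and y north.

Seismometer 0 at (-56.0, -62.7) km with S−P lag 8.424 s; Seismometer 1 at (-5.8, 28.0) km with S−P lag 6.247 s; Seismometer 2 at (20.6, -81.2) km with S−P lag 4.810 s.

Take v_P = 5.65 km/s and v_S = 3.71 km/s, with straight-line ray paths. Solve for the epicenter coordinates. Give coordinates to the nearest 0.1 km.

Distance from S−P lag: d = Δt · v_P v_S / (v_P − v_S) = Δt · (5.65·3.71)/(5.65−3.71) ≈ 10.8049·Δt.
So d_Seismometer 0 = 91.02, d_Seismometer 1 = 67.50, d_Seismometer 2 = 51.97 km.
Circle about each station: (x + 56.0)² + (y + 62.7)² = 91.02²; (x + 5.8)² + (y − 28.0)² = 67.50²; (x − 20.6)² + (y + 81.2)² = 51.97².
Subtracting pairs of circle equations eliminates x²+y² and gives linear equations (the radical axes):
100.4 x + 181.4 y = -2521.26
153.2 x − 37.0 y = 5534.27
Solving the 2×2 system: x ≈ 28.9, y ≈ -29.9 km.

(28.9, -29.9)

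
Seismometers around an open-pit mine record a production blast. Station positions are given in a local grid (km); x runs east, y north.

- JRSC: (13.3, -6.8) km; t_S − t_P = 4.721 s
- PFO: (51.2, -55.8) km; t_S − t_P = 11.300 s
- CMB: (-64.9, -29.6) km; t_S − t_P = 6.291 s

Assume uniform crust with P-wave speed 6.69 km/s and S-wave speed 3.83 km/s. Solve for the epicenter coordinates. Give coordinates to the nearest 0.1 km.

Distance from S−P lag: d = Δt · v_P v_S / (v_P − v_S) = Δt · (6.69·3.83)/(6.69−3.83) ≈ 8.9590·Δt.
So d_JRSC = 42.30, d_PFO = 101.24, d_CMB = 56.36 km.
Circle about each station: (x − 13.3)² + (y + 6.8)² = 42.30²; (x − 51.2)² + (y + 55.8)² = 101.24²; (x + 64.9)² + (y + 29.6)² = 56.36².
Subtracting pairs of circle equations eliminates x²+y² and gives linear equations (the radical axes):
75.8 x − 98.0 y = -2948.30
-156.4 x − 45.6 y = 3477.88
Solving the 2×2 system: x ≈ -25.3, y ≈ 10.5 km.
Check against JRSC (with the unrounded x, y): √((x − 13.3)²+(y + 6.8)²) = 42.31 ≈ 42.30 km. ✓

-25.3 km east, 10.5 km north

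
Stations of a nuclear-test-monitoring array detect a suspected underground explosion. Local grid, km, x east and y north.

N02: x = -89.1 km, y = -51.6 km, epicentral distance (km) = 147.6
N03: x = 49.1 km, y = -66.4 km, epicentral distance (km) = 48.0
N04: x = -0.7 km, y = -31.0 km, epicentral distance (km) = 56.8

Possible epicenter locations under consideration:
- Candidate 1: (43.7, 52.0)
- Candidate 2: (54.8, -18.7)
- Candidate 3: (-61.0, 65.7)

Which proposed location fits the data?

Candidate 2

For each candidate, compare |candidate − station| to the reported distance:
Candidate 1: residuals N02 20.8, N03 70.5, N04 37.3 → max 70.5 km
Candidate 2: residuals N02 0.0, N03 0.0, N04 0.0 → max 0.0 km
Candidate 3: residuals N02 27.0, N03 124.0, N04 57.2 → max 124.0 km
Only Candidate 2 has all residuals ≈ 0.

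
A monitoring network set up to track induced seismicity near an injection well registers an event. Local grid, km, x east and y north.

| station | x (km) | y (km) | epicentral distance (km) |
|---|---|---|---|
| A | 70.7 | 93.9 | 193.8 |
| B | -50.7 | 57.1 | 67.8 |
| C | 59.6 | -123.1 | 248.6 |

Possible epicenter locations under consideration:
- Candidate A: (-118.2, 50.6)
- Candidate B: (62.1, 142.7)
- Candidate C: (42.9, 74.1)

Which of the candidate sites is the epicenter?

Candidate A

For each candidate, compare |candidate − station| to the reported distance:
Candidate A: residuals A 0.0, B 0.0, C 0.0 → max 0.0 km
Candidate B: residuals A 144.2, B 73.8, C 17.2 → max 144.2 km
Candidate C: residuals A 159.7, B 27.3, C 50.7 → max 159.7 km
Only Candidate A has all residuals ≈ 0.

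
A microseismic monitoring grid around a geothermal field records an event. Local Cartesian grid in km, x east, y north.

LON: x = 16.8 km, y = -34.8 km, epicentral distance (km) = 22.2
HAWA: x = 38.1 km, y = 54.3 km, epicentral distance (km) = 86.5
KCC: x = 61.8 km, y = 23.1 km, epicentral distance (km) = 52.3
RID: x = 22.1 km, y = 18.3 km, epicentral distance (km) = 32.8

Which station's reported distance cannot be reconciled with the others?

Solve using three stations at a time. Using LON, KCC, RID (subtract circle equations pairwise → linear system) gives (x, y) ≈ (25.3, -14.3).
Distances from that point to each station vs reported:
  LON: calculated 22.2 vs reported 22.2 → residual 0.0 km
  HAWA: calculated 69.8 vs reported 86.5 → residual 16.7 km
  KCC: calculated 52.3 vs reported 52.3 → residual 0.0 km
  RID: calculated 32.8 vs reported 32.8 → residual 0.0 km
LON, KCC, RID are mutually consistent (residuals ≈ 0); HAWA is off by 16.7 km.

HAWA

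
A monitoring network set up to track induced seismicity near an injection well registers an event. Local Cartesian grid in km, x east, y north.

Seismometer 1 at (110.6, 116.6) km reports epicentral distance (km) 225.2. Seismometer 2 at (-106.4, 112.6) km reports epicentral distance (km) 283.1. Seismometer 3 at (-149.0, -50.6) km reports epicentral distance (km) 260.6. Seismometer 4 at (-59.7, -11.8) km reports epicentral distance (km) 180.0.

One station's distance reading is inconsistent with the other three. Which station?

Seismometer 1

Solve using three stations at a time. Using Seismometer 2, Seismometer 3, Seismometer 4 (subtract circle equations pairwise → linear system) gives (x, y) ≈ (110.8, -68.7).
Distances from that point to each station vs reported:
  Seismometer 1: calculated 185.3 vs reported 225.2 → residual 39.9 km
  Seismometer 2: calculated 282.9 vs reported 283.1 → residual 0.2 km
  Seismometer 3: calculated 260.4 vs reported 260.6 → residual 0.2 km
  Seismometer 4: calculated 179.8 vs reported 180.0 → residual 0.2 km
Seismometer 2, Seismometer 3, Seismometer 4 are mutually consistent (residuals ≈ 0); Seismometer 1 is off by 39.9 km.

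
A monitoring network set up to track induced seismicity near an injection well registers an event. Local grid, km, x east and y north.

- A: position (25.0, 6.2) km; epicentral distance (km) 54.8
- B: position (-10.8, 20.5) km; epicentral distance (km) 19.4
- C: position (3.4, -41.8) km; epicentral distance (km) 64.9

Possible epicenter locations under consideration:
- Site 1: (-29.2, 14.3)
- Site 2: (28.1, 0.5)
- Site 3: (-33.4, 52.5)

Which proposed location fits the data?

Site 1

For each candidate, compare |candidate − station| to the reported distance:
Site 1: residuals A 0.0, B 0.0, C 0.0 → max 0.0 km
Site 2: residuals A 48.3, B 24.3, C 15.9 → max 48.3 km
Site 3: residuals A 19.7, B 19.8, C 36.3 → max 36.3 km
Only Site 1 has all residuals ≈ 0.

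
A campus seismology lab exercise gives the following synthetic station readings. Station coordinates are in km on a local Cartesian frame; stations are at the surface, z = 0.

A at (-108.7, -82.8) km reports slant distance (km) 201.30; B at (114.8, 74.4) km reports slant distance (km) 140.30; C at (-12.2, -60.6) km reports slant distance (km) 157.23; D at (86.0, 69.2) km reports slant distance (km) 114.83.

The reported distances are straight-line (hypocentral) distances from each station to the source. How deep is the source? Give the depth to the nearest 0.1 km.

Each station gives a sphere (x−x_i)² + (y−y_i)² + z² = d_i² (stations at z=0).
Subtracting the A sphere from B and C: z² cancels, leaving linear equations in x and y:
447.0 x + 314.4 y = 20880.47
193.0 x + 44.4 y = 950.09
Solving: x ≈ -15.389, y ≈ 88.294 km (keep extra digits for the depth step; rounded: -15.4, 88.3).
Then from the A sphere: z² = 201.30² − (x + 108.7)² − (y + 82.8)² with x = -15.389, y = 88.294, so z ≈ 50.414 ≈ 50.4 km.

50.4 km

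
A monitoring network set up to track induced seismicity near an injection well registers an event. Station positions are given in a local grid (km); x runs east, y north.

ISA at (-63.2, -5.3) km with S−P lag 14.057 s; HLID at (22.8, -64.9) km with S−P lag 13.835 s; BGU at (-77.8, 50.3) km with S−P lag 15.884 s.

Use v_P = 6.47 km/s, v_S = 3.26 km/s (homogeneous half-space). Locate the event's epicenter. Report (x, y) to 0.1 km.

Distance from S−P lag: d = Δt · v_P v_S / (v_P − v_S) = Δt · (6.47·3.26)/(6.47−3.26) ≈ 6.5708·Δt.
So d_ISA = 92.37, d_HLID = 90.91, d_BGU = 104.37 km.
Circle about each station: (x + 63.2)² + (y + 5.3)² = 92.37²; (x − 22.8)² + (y + 64.9)² = 90.91²; (x + 77.8)² + (y − 50.3)² = 104.37².
Subtracting the ISA equation from the HLID and BGU equations removes the quadratic terms:
172.0 x − 119.2 y = 977.11
-29.2 x + 111.2 y = 2199.72
Solving the 2×2 system: x ≈ 23.7, y ≈ 26.0 km.
Check against ISA (with the unrounded x, y): √((x + 63.2)²+(y + 5.3)²) = 92.37 ≈ 92.37 km. ✓

(23.7, 26.0)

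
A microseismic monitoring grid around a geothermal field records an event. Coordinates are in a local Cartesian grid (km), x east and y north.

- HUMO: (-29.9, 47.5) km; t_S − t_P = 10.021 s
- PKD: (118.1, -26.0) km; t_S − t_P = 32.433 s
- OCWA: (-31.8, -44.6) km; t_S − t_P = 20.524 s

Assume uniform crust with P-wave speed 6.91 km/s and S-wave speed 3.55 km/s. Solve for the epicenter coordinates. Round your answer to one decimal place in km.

Distance from S−P lag: d = Δt · v_P v_S / (v_P − v_S) = Δt · (6.91·3.55)/(6.91−3.55) ≈ 7.3007·Δt.
So d_HUMO = 73.16, d_PKD = 236.79, d_OCWA = 149.84 km.
Circle about each station: (x + 29.9)² + (y − 47.5)² = 73.16²; (x − 118.1)² + (y + 26.0)² = 236.79²; (x + 31.8)² + (y + 44.6)² = 149.84².
Subtracting the HUMO equation from the PKD and OCWA equations removes the quadratic terms:
296.0 x − 147.0 y = -39243.77
-3.8 x − 184.2 y = -17249.50
Solving the 2×2 system: x ≈ -85.2, y ≈ 95.4 km.
Check against HUMO (with the unrounded x, y): √((x + 29.9)²+(y − 47.5)²) = 73.16 ≈ 73.16 km. ✓

(-85.2, 95.4)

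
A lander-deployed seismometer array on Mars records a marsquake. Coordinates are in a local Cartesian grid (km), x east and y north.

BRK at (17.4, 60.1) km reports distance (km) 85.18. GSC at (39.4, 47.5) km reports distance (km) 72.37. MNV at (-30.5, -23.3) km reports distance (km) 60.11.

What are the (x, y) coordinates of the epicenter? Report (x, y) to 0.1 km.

29.6 km east, -24.2 km north

Circle about each station: (x − 17.4)² + (y − 60.1)² = 85.18²; (x − 39.4)² + (y − 47.5)² = 72.37²; (x + 30.5)² + (y + 23.3)² = 60.11².
Subtracting the BRK equation from the GSC and MNV equations removes the quadratic terms:
44.0 x − 25.2 y = 1912.06
-95.8 x − 166.8 y = 1200.79
Solving the 2×2 system: x ≈ 29.6, y ≈ -24.2 km.
Check against BRK (with the unrounded x, y): √((x − 17.4)²+(y − 60.1)²) = 85.18 ≈ 85.18 km. ✓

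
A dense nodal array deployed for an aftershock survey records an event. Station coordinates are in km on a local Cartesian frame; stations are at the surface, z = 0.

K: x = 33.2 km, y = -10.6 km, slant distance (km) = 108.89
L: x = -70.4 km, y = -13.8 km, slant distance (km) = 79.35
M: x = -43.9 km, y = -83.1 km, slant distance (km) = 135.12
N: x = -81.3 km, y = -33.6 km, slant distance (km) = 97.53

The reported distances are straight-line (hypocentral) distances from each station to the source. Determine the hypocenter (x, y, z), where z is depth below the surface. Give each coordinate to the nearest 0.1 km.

x ≈ -47.1 km, y ≈ 41.7 km, depth ≈ 51.7 km

Each station gives a sphere (x−x_i)² + (y−y_i)² + z² = d_i² (stations at z=0).
Subtracting the K sphere from L and M: z² cancels, leaving linear equations in x and y:
-207.2 x − 6.4 y = 9492.61
-154.2 x − 145.0 y = 1217.84
Solving: x ≈ -47.102, y ≈ 41.691 km (keep extra digits for the depth step; rounded: -47.1, 41.7).
Then from the K sphere: z² = 108.89² − (x − 33.2)² − (y + 10.6)² with x = -47.102, y = 41.691, so z ≈ 51.713 ≈ 51.7 km.
Check against N (with the unrounded solution): distance 97.53 ≈ 97.53 km. ✓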